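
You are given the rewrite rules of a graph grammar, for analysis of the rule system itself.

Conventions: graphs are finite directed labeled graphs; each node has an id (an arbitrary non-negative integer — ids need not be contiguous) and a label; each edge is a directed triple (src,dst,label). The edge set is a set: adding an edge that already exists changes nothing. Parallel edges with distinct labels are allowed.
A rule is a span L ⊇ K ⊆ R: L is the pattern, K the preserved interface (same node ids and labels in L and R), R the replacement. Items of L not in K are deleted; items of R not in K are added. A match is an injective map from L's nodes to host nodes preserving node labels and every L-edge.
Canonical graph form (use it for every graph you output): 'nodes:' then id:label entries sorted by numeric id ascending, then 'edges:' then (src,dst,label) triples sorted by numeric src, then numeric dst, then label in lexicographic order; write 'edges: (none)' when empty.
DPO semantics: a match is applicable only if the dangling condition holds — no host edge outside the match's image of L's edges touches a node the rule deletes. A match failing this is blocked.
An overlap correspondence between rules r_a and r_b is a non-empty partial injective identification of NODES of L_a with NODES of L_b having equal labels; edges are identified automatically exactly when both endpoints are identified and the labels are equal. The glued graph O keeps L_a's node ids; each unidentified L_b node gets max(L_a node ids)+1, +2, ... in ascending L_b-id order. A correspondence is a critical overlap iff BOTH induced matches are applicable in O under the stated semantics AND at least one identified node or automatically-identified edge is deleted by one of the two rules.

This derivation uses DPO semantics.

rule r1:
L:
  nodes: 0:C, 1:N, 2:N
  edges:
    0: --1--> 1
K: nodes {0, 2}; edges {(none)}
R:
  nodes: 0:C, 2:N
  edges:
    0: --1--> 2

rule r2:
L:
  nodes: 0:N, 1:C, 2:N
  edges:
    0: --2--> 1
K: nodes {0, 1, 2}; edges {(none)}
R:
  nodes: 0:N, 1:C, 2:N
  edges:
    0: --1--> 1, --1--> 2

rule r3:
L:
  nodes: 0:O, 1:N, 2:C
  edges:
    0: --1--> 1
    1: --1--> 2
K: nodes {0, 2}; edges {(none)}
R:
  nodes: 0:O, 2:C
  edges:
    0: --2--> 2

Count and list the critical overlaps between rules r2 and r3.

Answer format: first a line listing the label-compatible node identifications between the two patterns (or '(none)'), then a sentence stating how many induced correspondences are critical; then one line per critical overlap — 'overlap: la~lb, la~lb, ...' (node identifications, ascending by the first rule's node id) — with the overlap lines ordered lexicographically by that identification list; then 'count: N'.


label-compatible node identifications between L(r2) and L(r3): 0~1, 1~2, 2~1
2 of the induced correspondences are critical overlaps of r2 and r3.
overlap: 1~2, 2~1
overlap: 2~1
count: 2


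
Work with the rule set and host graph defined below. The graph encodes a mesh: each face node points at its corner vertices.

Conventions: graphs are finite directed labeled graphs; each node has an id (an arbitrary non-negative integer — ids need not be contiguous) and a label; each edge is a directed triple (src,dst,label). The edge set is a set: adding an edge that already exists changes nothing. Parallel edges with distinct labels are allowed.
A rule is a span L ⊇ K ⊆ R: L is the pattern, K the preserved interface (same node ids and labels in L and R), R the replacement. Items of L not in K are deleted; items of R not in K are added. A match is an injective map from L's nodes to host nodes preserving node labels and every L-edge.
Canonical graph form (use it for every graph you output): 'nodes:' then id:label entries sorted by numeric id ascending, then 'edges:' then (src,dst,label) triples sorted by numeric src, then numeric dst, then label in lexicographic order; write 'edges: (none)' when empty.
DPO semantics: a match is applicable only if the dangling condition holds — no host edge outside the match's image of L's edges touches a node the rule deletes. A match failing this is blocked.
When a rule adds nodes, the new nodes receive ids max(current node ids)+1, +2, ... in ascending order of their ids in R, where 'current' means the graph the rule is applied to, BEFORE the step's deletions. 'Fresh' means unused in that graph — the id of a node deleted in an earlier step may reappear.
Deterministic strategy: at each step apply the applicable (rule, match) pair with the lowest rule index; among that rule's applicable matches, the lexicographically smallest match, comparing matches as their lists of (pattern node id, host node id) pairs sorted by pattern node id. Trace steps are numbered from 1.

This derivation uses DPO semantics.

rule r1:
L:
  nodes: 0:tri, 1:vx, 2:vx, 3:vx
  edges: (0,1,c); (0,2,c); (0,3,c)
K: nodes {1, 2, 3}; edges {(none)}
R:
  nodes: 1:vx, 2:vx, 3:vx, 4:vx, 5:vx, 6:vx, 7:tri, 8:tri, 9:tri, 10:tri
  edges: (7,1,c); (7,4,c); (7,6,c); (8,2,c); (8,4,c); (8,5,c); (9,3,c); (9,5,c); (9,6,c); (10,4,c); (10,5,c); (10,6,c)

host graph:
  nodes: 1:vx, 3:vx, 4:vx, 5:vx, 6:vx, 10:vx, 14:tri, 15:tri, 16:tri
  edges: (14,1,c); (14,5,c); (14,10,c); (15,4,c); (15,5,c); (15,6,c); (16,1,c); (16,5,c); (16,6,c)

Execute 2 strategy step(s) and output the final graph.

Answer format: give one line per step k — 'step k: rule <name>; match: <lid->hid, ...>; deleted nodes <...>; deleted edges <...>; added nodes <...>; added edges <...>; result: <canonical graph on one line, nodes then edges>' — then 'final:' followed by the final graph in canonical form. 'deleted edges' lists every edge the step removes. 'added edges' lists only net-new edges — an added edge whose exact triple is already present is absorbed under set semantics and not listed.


step 1: rule r1; match: 0->14, 1->1, 2->5, 3->10; deleted nodes 14; deleted edges (14,1,c); (14,5,c); (14,10,c); added nodes 17, 18, 19, 20, 21, 22, 23; added edges (20,1,c); (20,17,c); (20,19,c); (21,5,c); (21,17,c); (21,18,c); (22,10,c); (22,18,c); (22,19,c); (23,17,c); (23,18,c); (23,19,c); result: nodes: 1:vx, 3:vx, 4:vx, 5:vx, 6:vx, 10:vx, 15:tri, 16:tri, 17:vx, 18:vx, 19:vx, 20:tri, 21:tri, 22:tri, 23:tri edges: (15,4,c); (15,5,c); (15,6,c); (16,1,c); (16,5,c); (16,6,c); (20,1,c); (20,17,c); (20,19,c); (21,5,c); (21,17,c); (21,18,c); (22,10,c); (22,18,c); (22,19,c); (23,17,c); (23,18,c); (23,19,c)
step 2: rule r1; match: 0->15, 1->4, 2->5, 3->6; deleted nodes 15; deleted edges (15,4,c); (15,5,c); (15,6,c); added nodes 24, 25, 26, 27, 28, 29, 30; added edges (27,4,c); (27,24,c); (27,26,c); (28,5,c); (28,24,c); (28,25,c); (29,6,c); (29,25,c); (29,26,c); (30,24,c); (30,25,c); (30,26,c); result: nodes: 1:vx, 3:vx, 4:vx, 5:vx, 6:vx, 10:vx, 16:tri, 17:vx, 18:vx, 19:vx, 20:tri, 21:tri, 22:tri, 23:tri, 24:vx, 25:vx, 26:vx, 27:tri, 28:tri, 29:tri, 30:tri edges: (16,1,c); (16,5,c); (16,6,c); (20,1,c); (20,17,c); (20,19,c); (21,5,c); (21,17,c); (21,18,c); (22,10,c); (22,18,c); (22,19,c); (23,17,c); (23,18,c); (23,19,c); (27,4,c); (27,24,c); (27,26,c); (28,5,c); (28,24,c); (28,25,c); (29,6,c); (29,25,c); (29,26,c); (30,24,c); (30,25,c); (30,26,c)
final:
nodes: 1:vx, 3:vx, 4:vx, 5:vx, 6:vx, 10:vx, 16:tri, 17:vx, 18:vx, 19:vx, 20:tri, 21:tri, 22:tri, 23:tri, 24:vx, 25:vx, 26:vx, 27:tri, 28:tri, 29:tri, 30:tri
edges: (16,1,c); (16,5,c); (16,6,c); (20,1,c); (20,17,c); (20,19,c); (21,5,c); (21,17,c); (21,18,c); (22,10,c); (22,18,c); (22,19,c); (23,17,c); (23,18,c); (23,19,c); (27,4,c); (27,24,c); (27,26,c); (28,5,c); (28,24,c); (28,25,c); (29,6,c); (29,25,c); (29,26,c); (30,24,c); (30,25,c); (30,26,c)


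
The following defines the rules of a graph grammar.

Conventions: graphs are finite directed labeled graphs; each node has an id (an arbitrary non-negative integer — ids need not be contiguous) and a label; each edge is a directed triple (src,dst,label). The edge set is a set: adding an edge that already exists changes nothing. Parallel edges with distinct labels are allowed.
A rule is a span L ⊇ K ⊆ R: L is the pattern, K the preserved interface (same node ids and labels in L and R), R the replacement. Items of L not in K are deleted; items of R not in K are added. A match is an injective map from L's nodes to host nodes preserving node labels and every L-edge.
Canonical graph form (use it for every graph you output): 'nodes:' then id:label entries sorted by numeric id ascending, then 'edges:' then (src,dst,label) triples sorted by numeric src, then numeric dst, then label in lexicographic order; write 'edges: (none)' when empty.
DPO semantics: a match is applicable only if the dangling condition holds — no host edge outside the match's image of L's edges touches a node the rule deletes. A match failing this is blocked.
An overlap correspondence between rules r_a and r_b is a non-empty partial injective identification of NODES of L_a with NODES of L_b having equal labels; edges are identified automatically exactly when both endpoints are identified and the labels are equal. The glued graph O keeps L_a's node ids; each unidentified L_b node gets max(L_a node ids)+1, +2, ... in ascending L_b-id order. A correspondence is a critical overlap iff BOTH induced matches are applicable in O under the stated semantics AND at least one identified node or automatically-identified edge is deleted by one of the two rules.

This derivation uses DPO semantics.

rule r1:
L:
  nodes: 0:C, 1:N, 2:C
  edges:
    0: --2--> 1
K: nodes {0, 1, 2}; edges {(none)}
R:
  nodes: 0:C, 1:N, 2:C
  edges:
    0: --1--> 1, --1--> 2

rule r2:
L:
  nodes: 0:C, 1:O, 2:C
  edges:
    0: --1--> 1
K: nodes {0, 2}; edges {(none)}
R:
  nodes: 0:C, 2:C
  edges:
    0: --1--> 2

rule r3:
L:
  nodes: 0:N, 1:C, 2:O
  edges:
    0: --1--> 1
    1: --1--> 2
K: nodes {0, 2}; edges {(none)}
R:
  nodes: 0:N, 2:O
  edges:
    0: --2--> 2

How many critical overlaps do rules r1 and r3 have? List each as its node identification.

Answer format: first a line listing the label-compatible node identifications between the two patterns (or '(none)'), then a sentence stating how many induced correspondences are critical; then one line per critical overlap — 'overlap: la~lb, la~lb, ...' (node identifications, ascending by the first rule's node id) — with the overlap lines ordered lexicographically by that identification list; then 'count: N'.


label-compatible node identifications between L(r1) and L(r3): 0~1, 1~0, 2~1
2 of the induced correspondences are critical overlaps of r1 and r3.
overlap: 1~0, 2~1
overlap: 2~1
count: 2


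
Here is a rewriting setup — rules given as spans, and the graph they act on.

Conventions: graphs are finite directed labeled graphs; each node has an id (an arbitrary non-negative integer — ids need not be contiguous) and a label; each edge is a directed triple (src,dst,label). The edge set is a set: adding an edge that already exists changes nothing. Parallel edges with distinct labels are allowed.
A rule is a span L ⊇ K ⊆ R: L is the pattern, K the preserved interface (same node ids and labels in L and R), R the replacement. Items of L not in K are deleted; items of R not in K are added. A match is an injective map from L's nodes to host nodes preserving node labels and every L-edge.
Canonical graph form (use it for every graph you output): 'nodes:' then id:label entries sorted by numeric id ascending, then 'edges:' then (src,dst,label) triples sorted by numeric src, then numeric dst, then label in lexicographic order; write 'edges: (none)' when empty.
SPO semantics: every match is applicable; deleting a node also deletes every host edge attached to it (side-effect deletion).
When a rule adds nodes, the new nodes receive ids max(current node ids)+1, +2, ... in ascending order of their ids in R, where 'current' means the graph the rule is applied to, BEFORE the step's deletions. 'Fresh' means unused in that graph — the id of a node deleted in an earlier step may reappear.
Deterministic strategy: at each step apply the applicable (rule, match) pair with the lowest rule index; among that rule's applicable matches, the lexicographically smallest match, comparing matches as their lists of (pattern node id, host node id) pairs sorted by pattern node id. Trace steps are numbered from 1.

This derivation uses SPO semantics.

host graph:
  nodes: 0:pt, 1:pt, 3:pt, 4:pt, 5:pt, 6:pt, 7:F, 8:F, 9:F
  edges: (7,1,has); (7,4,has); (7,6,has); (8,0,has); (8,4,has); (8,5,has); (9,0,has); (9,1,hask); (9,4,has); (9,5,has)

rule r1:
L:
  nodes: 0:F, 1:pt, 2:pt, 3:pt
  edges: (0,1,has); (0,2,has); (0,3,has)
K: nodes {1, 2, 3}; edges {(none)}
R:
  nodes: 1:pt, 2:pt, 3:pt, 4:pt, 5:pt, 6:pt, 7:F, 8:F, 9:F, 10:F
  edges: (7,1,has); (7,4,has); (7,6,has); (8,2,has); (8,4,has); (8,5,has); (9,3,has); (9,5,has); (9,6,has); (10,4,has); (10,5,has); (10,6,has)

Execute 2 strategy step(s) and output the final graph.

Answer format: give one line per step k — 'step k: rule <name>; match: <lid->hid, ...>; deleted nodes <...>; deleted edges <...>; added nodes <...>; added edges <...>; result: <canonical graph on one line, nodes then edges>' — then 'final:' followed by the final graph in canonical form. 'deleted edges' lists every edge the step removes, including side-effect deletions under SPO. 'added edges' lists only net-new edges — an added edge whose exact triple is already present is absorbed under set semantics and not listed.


step 1: rule r1; match: 0->7, 1->1, 2->4, 3->6; deleted nodes 7; deleted edges (7,1,has); (7,4,has); (7,6,has); added nodes 10, 11, 12, 13, 14, 15, 16; added edges (13,1,has); (13,10,has); (13,12,has); (14,4,has); (14,10,has); (14,11,has); (15,6,has); (15,11,has); (15,12,has); (16,10,has); (16,11,has); (16,12,has); result: nodes: 0:pt, 1:pt, 3:pt, 4:pt, 5:pt, 6:pt, 8:F, 9:F, 10:pt, 11:pt, 12:pt, 13:F, 14:F, 15:F, 16:F edges: (8,0,has); (8,4,has); (8,5,has); (9,0,has); (9,1,hask); (9,4,has); (9,5,has); (13,1,has); (13,10,has); (13,12,has); (14,4,has); (14,10,has); (14,11,has); (15,6,has); (15,11,has); (15,12,has); (16,10,has); (16,11,has); (16,12,has)
step 2: rule r1; match: 0->8, 1->0, 2->4, 3->5; deleted nodes 8; deleted edges (8,0,has); (8,4,has); (8,5,has); added nodes 17, 18, 19, 20, 21, 22, 23; added edges (20,0,has); (20,17,has); (20,19,has); (21,4,has); (21,17,has); (21,18,has); (22,5,has); (22,18,has); (22,19,has); (23,17,has); (23,18,has); (23,19,has); result: nodes: 0:pt, 1:pt, 3:pt, 4:pt, 5:pt, 6:pt, 9:F, 10:pt, 11:pt, 12:pt, 13:F, 14:F, 15:F, 16:F, 17:pt, 18:pt, 19:pt, 20:F, 21:F, 22:F, 23:F edges: (9,0,has); (9,1,hask); (9,4,has); (9,5,has); (13,1,has); (13,10,has); (13,12,has); (14,4,has); (14,10,has); (14,11,has); (15,6,has); (15,11,has); (15,12,has); (16,10,has); (16,11,has); (16,12,has); (20,0,has); (20,17,has); (20,19,has); (21,4,has); (21,17,has); (21,18,has); (22,5,has); (22,18,has); (22,19,has); (23,17,has); (23,18,has); (23,19,has)
final:
nodes: 0:pt, 1:pt, 3:pt, 4:pt, 5:pt, 6:pt, 9:F, 10:pt, 11:pt, 12:pt, 13:F, 14:F, 15:F, 16:F, 17:pt, 18:pt, 19:pt, 20:F, 21:F, 22:F, 23:F
edges: (9,0,has); (9,1,hask); (9,4,has); (9,5,has); (13,1,has); (13,10,has); (13,12,has); (14,4,has); (14,10,has); (14,11,has); (15,6,has); (15,11,has); (15,12,has); (16,10,has); (16,11,has); (16,12,has); (20,0,has); (20,17,has); (20,19,has); (21,4,has); (21,17,has); (21,18,has); (22,5,has); (22,18,has); (22,19,has); (23,17,has); (23,18,has); (23,19,has)


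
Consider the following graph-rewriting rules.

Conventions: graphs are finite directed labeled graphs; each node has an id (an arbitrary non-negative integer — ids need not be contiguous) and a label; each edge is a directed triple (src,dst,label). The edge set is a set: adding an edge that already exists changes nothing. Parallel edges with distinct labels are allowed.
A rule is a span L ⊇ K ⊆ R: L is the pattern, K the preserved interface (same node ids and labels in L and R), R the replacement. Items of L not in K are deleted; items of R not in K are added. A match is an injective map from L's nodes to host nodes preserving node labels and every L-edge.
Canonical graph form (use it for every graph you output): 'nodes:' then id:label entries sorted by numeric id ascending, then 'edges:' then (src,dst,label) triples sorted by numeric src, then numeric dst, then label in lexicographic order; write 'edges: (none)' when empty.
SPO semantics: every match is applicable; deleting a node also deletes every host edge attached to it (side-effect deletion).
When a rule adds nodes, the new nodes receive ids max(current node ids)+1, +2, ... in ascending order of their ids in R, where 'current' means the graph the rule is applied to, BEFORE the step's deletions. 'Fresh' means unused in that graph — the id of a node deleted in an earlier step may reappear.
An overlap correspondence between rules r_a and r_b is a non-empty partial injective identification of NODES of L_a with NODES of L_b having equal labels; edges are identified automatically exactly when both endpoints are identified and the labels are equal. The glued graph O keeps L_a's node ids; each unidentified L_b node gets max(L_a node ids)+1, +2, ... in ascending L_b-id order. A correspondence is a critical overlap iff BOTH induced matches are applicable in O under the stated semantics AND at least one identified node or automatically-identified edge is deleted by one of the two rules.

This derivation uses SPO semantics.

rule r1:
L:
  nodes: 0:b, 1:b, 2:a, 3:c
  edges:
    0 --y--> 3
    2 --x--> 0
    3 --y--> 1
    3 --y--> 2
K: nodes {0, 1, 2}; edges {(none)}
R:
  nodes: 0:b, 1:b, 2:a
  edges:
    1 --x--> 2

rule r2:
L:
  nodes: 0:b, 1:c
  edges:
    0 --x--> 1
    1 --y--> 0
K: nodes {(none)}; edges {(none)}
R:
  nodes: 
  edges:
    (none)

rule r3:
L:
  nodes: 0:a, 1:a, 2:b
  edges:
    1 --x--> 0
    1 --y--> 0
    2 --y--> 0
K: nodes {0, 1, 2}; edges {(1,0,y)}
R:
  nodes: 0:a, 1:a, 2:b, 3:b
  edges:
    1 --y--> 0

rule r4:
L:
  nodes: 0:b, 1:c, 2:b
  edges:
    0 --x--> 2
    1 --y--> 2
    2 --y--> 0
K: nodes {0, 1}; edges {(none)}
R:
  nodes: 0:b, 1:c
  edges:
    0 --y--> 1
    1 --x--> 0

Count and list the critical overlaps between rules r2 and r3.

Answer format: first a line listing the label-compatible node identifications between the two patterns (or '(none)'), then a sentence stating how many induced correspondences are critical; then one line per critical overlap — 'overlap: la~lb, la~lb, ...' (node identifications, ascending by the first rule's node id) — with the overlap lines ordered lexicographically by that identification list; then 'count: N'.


label-compatible node identifications between L(r2) and L(r3): 0~2
1 of the induced correspondences is a critical overlap of r2 and r3.
overlap: 0~2
count: 1


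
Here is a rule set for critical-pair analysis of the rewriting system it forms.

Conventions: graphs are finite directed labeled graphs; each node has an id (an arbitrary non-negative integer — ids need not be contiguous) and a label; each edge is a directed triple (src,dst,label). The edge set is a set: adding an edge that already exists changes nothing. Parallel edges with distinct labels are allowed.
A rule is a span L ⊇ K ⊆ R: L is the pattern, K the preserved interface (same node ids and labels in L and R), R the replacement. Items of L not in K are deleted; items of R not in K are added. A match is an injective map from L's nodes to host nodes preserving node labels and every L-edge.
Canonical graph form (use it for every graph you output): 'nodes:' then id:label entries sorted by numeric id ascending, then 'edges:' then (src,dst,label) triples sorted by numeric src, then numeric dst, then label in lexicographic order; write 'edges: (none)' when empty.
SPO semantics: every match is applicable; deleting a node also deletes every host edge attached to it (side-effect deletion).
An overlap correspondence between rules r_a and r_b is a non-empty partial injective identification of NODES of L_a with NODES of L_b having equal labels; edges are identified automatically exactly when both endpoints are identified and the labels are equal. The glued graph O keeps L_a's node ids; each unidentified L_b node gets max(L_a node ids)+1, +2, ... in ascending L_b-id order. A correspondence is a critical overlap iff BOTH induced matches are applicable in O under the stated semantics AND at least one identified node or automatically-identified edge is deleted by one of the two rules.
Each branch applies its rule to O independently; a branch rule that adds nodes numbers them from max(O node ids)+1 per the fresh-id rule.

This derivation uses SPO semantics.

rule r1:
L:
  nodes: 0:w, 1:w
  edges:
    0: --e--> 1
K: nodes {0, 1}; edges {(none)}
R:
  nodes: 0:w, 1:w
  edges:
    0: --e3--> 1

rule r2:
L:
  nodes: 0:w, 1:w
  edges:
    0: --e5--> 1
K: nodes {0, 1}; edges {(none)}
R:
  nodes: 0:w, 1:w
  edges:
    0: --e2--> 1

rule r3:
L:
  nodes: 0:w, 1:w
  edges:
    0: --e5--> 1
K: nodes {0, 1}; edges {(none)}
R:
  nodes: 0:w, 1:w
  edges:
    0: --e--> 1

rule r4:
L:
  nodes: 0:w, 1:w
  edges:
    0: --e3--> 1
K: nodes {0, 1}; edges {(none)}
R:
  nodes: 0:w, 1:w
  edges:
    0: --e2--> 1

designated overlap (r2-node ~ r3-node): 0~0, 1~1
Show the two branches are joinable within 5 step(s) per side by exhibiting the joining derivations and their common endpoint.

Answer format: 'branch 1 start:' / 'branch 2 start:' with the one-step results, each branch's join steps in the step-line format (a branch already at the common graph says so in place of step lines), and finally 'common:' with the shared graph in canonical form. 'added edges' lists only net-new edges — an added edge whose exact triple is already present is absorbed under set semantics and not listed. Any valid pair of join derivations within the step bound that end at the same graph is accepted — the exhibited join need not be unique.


branch 1 start:
nodes: 0:w, 1:w
edges: (0,1,e2)
branch 2 start:
nodes: 0:w, 1:w
edges: (0,1,e)
branch 1: already at the common graph (0 steps)
branch 2 step 1: rule r1; match: 0->0, 1->1; deleted nodes (none); deleted edges (0,1,e); added nodes (none); added edges (0,1,e3); result: nodes: 0:w, 1:w edges: (0,1,e3)
branch 2 step 2: rule r4; match: 0->0, 1->1; deleted nodes (none); deleted edges (0,1,e3); added nodes (none); added edges (0,1,e2); result: nodes: 0:w, 1:w edges: (0,1,e2)
common:
nodes: 0:w, 1:w
edges: (0,1,e2)


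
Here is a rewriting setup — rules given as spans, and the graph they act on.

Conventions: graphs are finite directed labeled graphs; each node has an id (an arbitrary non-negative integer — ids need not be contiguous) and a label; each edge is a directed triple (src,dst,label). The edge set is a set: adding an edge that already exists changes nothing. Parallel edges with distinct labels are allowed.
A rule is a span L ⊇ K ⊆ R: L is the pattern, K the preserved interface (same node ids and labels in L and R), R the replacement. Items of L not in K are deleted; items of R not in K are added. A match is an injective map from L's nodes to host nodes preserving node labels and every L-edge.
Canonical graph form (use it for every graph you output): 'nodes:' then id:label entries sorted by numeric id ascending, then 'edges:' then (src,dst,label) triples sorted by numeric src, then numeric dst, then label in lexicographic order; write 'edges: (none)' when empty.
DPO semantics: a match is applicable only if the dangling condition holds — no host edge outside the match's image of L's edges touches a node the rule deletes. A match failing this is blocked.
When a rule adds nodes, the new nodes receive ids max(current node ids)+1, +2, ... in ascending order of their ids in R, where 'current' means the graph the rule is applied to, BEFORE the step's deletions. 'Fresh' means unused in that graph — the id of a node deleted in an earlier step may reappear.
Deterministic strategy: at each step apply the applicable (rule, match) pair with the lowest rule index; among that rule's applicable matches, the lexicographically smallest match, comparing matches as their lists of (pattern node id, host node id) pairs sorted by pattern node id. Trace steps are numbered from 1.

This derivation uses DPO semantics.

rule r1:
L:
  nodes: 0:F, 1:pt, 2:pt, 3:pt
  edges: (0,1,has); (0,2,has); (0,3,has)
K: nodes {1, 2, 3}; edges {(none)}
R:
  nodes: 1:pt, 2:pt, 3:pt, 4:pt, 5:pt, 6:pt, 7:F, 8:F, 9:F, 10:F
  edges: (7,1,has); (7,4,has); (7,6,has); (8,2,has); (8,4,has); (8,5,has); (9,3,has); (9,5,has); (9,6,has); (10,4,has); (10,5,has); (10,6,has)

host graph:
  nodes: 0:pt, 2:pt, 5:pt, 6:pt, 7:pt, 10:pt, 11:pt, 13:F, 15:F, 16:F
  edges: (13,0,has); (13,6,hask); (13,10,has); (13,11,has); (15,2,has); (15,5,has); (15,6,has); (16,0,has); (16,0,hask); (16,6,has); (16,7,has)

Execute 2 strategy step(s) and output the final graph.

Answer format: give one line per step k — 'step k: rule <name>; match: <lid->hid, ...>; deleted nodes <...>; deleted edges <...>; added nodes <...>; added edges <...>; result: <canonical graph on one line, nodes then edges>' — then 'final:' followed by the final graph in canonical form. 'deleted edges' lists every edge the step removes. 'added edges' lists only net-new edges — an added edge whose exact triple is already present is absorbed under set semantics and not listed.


step 1: rule r1; match: 0->15, 1->2, 2->5, 3->6; deleted nodes 15; deleted edges (15,2,has); (15,5,has); (15,6,has); added nodes 17, 18, 19, 20, 21, 22, 23; added edges (20,2,has); (20,17,has); (20,19,has); (21,5,has); (21,17,has); (21,18,has); (22,6,has); (22,18,has); (22,19,has); (23,17,has); (23,18,has); (23,19,has); result: nodes: 0:pt, 2:pt, 5:pt, 6:pt, 7:pt, 10:pt, 11:pt, 13:F, 16:F, 17:pt, 18:pt, 19:pt, 20:F, 21:F, 22:F, 23:F edges: (13,0,has); (13,6,hask); (13,10,has); (13,11,has); (16,0,has); (16,0,hask); (16,6,has); (16,7,has); (20,2,has); (20,17,has); (20,19,has); (21,5,has); (21,17,has); (21,18,has); (22,6,has); (22,18,has); (22,19,has); (23,17,has); (23,18,has); (23,19,has)
step 2: rule r1; match: 0->20, 1->2, 2->17, 3->19; deleted nodes 20; deleted edges (20,2,has); (20,17,has); (20,19,has); added nodes 24, 25, 26, 27, 28, 29, 30; added edges (27,2,has); (27,24,has); (27,26,has); (28,17,has); (28,24,has); (28,25,has); (29,19,has); (29,25,has); (29,26,has); (30,24,has); (30,25,has); (30,26,has); result: nodes: 0:pt, 2:pt, 5:pt, 6:pt, 7:pt, 10:pt, 11:pt, 13:F, 16:F, 17:pt, 18:pt, 19:pt, 21:F, 22:F, 23:F, 24:pt, 25:pt, 26:pt, 27:F, 28:F, 29:F, 30:F edges: (13,0,has); (13,6,hask); (13,10,has); (13,11,has); (16,0,has); (16,0,hask); (16,6,has); (16,7,has); (21,5,has); (21,17,has); (21,18,has); (22,6,has); (22,18,has); (22,19,has); (23,17,has); (23,18,has); (23,19,has); (27,2,has); (27,24,has); (27,26,has); (28,17,has); (28,24,has); (28,25,has); (29,19,has); (29,25,has); (29,26,has); (30,24,has); (30,25,has); (30,26,has)
final:
nodes: 0:pt, 2:pt, 5:pt, 6:pt, 7:pt, 10:pt, 11:pt, 13:F, 16:F, 17:pt, 18:pt, 19:pt, 21:F, 22:F, 23:F, 24:pt, 25:pt, 26:pt, 27:F, 28:F, 29:F, 30:F
edges: (13,0,has); (13,6,hask); (13,10,has); (13,11,has); (16,0,has); (16,0,hask); (16,6,has); (16,7,has); (21,5,has); (21,17,has); (21,18,has); (22,6,has); (22,18,has); (22,19,has); (23,17,has); (23,18,has); (23,19,has); (27,2,has); (27,24,has); (27,26,has); (28,17,has); (28,24,has); (28,25,has); (29,19,has); (29,25,has); (29,26,has); (30,24,has); (30,25,has); (30,26,has)


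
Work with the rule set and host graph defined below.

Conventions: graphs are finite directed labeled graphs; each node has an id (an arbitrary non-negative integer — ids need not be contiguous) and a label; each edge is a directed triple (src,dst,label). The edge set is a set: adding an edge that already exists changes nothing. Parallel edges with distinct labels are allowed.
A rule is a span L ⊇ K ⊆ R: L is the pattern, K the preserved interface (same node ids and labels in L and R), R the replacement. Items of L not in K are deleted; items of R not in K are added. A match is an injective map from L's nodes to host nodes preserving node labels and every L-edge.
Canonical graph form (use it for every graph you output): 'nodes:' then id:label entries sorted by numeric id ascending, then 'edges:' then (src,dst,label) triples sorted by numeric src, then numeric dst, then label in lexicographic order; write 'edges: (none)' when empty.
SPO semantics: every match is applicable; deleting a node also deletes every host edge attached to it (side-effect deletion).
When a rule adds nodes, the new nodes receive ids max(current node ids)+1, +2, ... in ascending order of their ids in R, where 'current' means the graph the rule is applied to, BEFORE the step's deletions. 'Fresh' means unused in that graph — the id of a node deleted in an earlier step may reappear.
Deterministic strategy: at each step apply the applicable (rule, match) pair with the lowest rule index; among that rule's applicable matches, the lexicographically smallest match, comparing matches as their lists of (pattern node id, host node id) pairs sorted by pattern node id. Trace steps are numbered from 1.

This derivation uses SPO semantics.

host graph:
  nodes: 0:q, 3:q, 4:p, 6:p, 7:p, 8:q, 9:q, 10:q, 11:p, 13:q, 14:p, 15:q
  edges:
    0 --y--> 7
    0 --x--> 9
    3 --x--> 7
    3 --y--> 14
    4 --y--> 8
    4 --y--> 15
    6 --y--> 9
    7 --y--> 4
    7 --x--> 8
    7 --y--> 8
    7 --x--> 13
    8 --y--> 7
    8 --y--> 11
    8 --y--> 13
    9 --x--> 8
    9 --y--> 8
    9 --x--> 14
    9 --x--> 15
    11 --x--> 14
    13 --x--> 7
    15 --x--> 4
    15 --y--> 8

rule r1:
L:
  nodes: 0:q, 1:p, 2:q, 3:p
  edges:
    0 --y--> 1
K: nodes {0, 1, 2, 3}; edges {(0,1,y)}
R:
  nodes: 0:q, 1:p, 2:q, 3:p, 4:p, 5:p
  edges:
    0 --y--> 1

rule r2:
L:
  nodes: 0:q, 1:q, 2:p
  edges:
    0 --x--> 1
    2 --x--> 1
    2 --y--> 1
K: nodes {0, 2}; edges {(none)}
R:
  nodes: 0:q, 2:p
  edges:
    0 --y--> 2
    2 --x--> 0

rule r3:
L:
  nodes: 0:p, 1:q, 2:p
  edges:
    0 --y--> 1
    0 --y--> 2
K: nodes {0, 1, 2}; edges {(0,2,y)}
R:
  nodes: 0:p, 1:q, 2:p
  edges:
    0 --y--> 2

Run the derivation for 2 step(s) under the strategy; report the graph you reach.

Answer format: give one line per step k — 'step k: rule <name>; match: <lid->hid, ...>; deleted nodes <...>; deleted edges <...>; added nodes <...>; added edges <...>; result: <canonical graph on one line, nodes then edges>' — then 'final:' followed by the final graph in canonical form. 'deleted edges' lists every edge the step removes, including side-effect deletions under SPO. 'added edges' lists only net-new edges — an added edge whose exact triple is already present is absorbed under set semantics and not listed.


step 1: rule r1; match: 0->0, 1->7, 2->3, 3->4; deleted nodes (none); deleted edges (none); added nodes 16, 17; added edges (none); result: nodes: 0:q, 3:q, 4:p, 6:p, 7:p, 8:q, 9:q, 10:q, 11:p, 13:q, 14:p, 15:q, 16:p, 17:p edges: (0,7,y); (0,9,x); (3,7,x); (3,14,y); (4,8,y); (4,15,y); (6,9,y); (7,4,y); (7,8,x); (7,8,y); (7,13,x); (8,7,y); (8,11,y); (8,13,y); (9,8,x); (9,8,y); (9,14,x); (9,15,x); (11,14,x); (13,7,x); (15,4,x); (15,8,y)
step 2: rule r1; match: 0->0, 1->7, 2->3, 3->4; deleted nodes (none); deleted edges (none); added nodes 18, 19; added edges (none); result: nodes: 0:q, 3:q, 4:p, 6:p, 7:p, 8:q, 9:q, 10:q, 11:p, 13:q, 14:p, 15:q, 16:p, 17:p, 18:p, 19:p edges: (0,7,y); (0,9,x); (3,7,x); (3,14,y); (4,8,y); (4,15,y); (6,9,y); (7,4,y); (7,8,x); (7,8,y); (7,13,x); (8,7,y); (8,11,y); (8,13,y); (9,8,x); (9,8,y); (9,14,x); (9,15,x); (11,14,x); (13,7,x); (15,4,x); (15,8,y)
final:
nodes: 0:q, 3:q, 4:p, 6:p, 7:p, 8:q, 9:q, 10:q, 11:p, 13:q, 14:p, 15:q, 16:p, 17:p, 18:p, 19:p
edges: (0,7,y); (0,9,x); (3,7,x); (3,14,y); (4,8,y); (4,15,y); (6,9,y); (7,4,y); (7,8,x); (7,8,y); (7,13,x); (8,7,y); (8,11,y); (8,13,y); (9,8,x); (9,8,y); (9,14,x); (9,15,x); (11,14,x); (13,7,x); (15,4,x); (15,8,y)


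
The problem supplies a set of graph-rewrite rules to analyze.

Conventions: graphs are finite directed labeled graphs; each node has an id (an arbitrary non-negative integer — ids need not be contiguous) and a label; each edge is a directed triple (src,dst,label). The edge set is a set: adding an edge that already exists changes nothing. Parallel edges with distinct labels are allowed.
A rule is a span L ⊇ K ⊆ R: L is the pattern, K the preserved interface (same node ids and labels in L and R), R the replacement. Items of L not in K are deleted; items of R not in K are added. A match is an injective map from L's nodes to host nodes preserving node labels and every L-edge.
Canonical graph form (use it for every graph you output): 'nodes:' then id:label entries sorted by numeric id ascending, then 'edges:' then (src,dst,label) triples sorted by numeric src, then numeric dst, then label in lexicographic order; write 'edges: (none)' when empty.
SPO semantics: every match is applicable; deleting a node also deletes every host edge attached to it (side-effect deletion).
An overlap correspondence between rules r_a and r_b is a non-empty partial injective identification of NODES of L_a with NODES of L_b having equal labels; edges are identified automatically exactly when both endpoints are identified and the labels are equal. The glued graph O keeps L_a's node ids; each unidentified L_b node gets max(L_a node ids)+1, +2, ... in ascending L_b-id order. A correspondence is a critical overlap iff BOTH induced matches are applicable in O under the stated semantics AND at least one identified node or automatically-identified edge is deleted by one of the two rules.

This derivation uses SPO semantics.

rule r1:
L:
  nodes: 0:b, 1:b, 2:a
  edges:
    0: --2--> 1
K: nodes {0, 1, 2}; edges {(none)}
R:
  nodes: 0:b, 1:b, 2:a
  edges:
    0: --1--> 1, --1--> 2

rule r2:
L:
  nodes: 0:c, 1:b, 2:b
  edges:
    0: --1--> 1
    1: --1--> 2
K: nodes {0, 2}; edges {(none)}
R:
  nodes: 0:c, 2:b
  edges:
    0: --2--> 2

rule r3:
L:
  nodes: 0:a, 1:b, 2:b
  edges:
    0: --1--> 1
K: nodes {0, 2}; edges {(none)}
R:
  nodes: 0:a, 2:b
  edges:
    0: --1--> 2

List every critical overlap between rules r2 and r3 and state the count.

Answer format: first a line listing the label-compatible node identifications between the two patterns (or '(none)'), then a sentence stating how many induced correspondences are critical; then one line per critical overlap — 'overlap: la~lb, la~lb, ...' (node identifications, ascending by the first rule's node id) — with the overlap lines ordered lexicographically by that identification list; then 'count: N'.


label-compatible node identifications between L(r2) and L(r3): 1~1, 1~2, 2~1, 2~2
5 of the induced correspondences are critical overlaps of r2 and r3.
overlap: 1~1
overlap: 1~1, 2~2
overlap: 1~2
overlap: 1~2, 2~1
overlap: 2~1
count: 5


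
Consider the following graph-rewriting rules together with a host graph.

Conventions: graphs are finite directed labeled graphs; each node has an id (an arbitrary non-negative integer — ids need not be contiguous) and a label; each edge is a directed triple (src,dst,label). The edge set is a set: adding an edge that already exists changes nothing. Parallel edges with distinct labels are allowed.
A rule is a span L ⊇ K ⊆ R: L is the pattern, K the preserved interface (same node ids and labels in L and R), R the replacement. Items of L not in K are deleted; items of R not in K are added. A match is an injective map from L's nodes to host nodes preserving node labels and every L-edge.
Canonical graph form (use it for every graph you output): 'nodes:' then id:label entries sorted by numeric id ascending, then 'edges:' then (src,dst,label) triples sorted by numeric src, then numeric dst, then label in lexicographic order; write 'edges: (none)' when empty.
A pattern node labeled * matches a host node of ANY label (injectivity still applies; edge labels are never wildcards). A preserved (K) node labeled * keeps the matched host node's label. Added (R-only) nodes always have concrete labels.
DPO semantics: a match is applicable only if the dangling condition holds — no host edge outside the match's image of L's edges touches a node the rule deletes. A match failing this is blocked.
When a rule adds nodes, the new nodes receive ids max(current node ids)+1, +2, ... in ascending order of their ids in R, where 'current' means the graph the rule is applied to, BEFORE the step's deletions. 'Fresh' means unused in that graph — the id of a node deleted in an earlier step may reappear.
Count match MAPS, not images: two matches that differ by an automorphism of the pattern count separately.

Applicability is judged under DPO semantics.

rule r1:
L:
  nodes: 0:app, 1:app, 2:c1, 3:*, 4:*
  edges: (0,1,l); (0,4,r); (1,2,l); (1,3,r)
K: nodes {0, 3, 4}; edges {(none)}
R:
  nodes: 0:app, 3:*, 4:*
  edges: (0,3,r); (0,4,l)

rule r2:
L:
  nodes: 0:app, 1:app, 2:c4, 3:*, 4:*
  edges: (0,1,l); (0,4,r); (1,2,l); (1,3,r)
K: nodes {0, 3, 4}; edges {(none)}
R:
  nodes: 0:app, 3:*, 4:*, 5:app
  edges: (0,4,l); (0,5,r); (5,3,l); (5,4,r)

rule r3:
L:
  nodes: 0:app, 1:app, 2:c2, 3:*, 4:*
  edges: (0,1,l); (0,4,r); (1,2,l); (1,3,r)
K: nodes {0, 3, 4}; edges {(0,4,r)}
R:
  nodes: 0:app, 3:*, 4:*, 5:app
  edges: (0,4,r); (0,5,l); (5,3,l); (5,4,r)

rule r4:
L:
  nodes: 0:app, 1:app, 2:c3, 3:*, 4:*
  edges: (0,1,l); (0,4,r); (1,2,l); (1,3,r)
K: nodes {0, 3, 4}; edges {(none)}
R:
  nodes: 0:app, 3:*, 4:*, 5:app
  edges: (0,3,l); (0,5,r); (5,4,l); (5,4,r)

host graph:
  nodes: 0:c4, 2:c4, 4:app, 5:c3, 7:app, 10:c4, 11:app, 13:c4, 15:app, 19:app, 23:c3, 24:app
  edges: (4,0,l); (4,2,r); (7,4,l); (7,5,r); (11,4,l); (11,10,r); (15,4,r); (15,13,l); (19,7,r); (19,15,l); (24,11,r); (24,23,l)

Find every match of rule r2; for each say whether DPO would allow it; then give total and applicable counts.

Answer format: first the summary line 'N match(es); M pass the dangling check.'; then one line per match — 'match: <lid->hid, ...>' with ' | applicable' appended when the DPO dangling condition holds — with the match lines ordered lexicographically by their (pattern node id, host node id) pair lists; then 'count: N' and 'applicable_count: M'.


3 match(es); 1 pass the dangling check.
match: 0->7, 1->4, 2->0, 3->2, 4->5
match: 0->11, 1->4, 2->0, 3->2, 4->10
match: 0->19, 1->15, 2->13, 3->4, 4->7 | applicable
count: 3
applicable_count: 1


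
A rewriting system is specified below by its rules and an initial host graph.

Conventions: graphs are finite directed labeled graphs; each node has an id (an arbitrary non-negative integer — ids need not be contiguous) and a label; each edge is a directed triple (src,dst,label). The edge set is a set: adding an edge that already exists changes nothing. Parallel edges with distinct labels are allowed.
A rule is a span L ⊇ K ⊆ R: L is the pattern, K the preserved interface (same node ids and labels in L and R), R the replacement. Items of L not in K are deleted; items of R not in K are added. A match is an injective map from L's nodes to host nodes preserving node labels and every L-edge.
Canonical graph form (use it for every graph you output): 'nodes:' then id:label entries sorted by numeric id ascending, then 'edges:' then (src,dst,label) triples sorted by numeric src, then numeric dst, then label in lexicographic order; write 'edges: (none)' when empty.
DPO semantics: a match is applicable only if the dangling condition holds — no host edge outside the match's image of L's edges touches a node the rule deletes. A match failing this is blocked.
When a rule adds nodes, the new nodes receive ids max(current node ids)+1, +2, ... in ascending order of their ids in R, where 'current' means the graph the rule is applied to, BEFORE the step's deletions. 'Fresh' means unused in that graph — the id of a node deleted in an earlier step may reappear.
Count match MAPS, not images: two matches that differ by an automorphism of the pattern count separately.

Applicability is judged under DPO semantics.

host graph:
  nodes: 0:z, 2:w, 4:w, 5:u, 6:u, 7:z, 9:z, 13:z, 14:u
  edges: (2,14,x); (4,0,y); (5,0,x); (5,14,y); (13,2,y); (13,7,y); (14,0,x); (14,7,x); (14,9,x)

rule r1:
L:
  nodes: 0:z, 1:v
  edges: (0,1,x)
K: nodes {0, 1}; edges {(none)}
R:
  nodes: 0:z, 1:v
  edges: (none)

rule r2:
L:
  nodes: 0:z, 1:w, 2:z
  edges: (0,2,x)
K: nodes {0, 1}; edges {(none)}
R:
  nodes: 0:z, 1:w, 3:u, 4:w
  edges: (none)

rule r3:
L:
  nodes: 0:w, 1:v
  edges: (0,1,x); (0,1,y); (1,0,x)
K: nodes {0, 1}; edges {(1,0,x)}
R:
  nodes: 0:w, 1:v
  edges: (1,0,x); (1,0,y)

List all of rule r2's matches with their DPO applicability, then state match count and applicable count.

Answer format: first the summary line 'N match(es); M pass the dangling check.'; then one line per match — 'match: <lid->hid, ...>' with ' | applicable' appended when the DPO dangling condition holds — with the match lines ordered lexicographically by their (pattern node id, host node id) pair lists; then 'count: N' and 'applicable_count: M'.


0 match(es); 0 pass the dangling check.
count: 0
applicable_count: 0
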